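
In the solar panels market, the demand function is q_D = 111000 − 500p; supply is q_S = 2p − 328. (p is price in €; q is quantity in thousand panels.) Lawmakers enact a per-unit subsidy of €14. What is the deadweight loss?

In inverse form: demand p = 222 − 0.002q, supply p = 164 + 0.5q.
Competitive equilibrium: 222 − 0.002q = 164 + 0.5q → q* = 115.5378, p* = 221.7689.
The subsidy lowers effective supply by 14: p = 150 + 0.5q.
New quantity: 222 − 0.002q = 150 + 0.5q → q' = 143.4263.
Overproduction Δq = 143.4263 − 115.5378 = 27.8885; wedge = subsidy = 14.
Welfare loss = ½ × 27.8885 × 14 = €195.22 thousand.

€195.22 thousand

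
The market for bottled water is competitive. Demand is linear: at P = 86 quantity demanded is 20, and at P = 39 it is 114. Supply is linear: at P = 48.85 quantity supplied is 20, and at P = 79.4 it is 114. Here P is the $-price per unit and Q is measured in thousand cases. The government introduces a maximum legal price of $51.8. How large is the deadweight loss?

$533.22 thousand

Demand slope = (39 − 86)/(114 − 20) = −0.5, so P = 96 − 0.5Q.
Supply slope = (79.4 − 48.85)/(114 − 20) = 0.325, so P = 42.35 + 0.325Q.
Competitive equilibrium: 96 − 0.5Q = 42.35 + 0.325Q → Q* = 65.0303, P* = 63.4848.
At the ceiling P = 51.8, quantity supplied = (51.8 − 42.35)/0.325 = 29.0769.
Willingness to pay at Q' = 29.0769: 96 − 0.5·29.0769 = 81.4616.
ΔQ = 65.0303 − 29.0769 = 35.9534; wedge = 81.4616 − 51.8 = 29.6616.
Deadweight loss = ½ × 35.9534 × 29.6616 = $533.22 thousand.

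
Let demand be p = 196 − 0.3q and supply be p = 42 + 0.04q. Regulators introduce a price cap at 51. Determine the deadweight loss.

Competitive equilibrium: 196 − 0.3q = 42 + 0.04q → q* = 452.9412, p* = 60.1176.
At the ceiling p = 51, quantity supplied = (51 − 42)/0.04 = 225.
Willingness to pay at q' = 225: 196 − 0.3·225 = 128.5.
Δq = 452.9412 − 225 = 227.9412; wedge = 128.5 − 51 = 77.5.
The triangle = ½ × 227.9412 × 77.5 = 8832.72.

8832.72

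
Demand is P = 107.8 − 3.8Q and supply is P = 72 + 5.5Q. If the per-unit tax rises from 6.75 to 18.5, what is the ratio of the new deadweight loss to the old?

Competitive equilibrium: 107.8 − 3.8Q = 72 + 5.5Q → Q* = 3.8495, P* = 93.172.
For a per-unit tax t: ΔQ = t/9.3, so DWL = ½·t·(t/9.3) = t²/18.6.
At t = 6.75: DWL = 2.450. At t = 18.5: DWL = 18.401.
Ratio = (18.5/6.75)² = 7.512.

7.512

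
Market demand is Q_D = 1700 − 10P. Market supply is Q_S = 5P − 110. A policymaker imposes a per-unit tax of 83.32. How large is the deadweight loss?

In inverse form: demand P = 170 − 0.1Q, supply P = 22 + 0.2Q.
Competitive equilibrium: 170 − 0.1Q = 22 + 0.2Q → Q* = 493.3333, P* = 120.6667.
With the tax, the buyer price exceeds the seller price by 83.32: (170 − 0.1Q) − (22 + 0.2Q) = 83.32 → Q' = 215.6.
ΔQ = 493.3333 − 215.6 = 277.7333; the wedge equals the tax, 83.32.
Welfare loss = ½ × 277.7333 × 83.32 = 11570.37.

11570.37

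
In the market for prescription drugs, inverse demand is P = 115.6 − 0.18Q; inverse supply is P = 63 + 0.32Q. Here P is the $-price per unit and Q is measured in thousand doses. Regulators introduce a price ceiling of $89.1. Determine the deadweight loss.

Competitive equilibrium: 115.6 − 0.18Q = 63 + 0.32Q → Q* = 105.2, P* = 96.664.
At the ceiling P = 89.1, quantity supplied = (89.1 − 63)/0.32 = 81.5625.
Willingness to pay at Q' = 81.5625: 115.6 − 0.18·81.5625 = 100.9188.
ΔQ = 105.2 − 81.5625 = 23.6375; wedge = 100.9188 − 89.1 = 11.8188.
The triangle = ½ × 23.6375 × 11.8188 = $139.68 thousand.

$139.68 thousand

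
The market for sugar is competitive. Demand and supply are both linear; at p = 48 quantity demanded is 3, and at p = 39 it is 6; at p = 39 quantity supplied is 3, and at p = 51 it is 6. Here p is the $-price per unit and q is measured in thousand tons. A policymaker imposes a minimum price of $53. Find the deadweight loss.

Demand slope = (39 − 48)/(6 − 3) = −3, so p = 57 − 3q.
Supply slope = (51 − 39)/(6 − 3) = 4, so p = 27 + 4q.
Competitive equilibrium: 57 − 3q = 27 + 4q → q* = 4.2857, p* = 44.1429.
At the floor p = 53, quantity demanded = (57 − 53)/3 = 1.3333.
Sellers' marginal cost at q' = 1.3333: 27 + 4·1.3333 = 32.3332.
Δq = 4.2857 − 1.3333 = 2.9524; wedge = 53 − 32.3332 = 20.6668.
The triangle = ½ × 2.9524 × 20.6668 = $30.51 thousand.

$30.51 thousand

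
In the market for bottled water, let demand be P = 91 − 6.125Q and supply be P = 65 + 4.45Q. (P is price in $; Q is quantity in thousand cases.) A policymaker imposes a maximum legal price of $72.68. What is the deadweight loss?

$2.84 thousand

Competitive equilibrium: 91 − 6.125Q = 65 + 4.45Q → Q* = 2.4586, P* = 75.9409.
At the ceiling P = 72.68, quantity supplied = (72.68 − 65)/4.45 = 1.7258.
Willingness to pay at Q' = 1.7258: 91 − 6.125·1.7258 = 80.4295.
ΔQ = 2.4586 − 1.7258 = 0.7328; wedge = 80.4295 − 72.68 = 7.7495.
Deadweight loss = ½ × 0.7328 × 7.7495 = $2.84 thousand.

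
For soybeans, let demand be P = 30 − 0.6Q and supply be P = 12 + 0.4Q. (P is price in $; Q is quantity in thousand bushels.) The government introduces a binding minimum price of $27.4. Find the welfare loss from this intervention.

$93.39 thousand

Competitive equilibrium: 30 − 0.6Q = 12 + 0.4Q → Q* = 18, P* = 19.2.
At the floor P = 27.4, quantity demanded = (30 − 27.4)/0.6 = 4.3333.
Sellers' marginal cost at Q' = 4.3333: 12 + 0.4·4.3333 = 13.7333.
ΔQ = 18 − 4.3333 = 13.6667; wedge = 27.4 − 13.7333 = 13.6667.
The triangle = ½ × 13.6667 × 13.6667 = $93.39 thousand.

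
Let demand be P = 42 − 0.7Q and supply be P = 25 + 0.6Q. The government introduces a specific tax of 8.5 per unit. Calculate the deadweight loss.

Competitive equilibrium: 42 − 0.7Q = 25 + 0.6Q → Q* = 13.0769, P* = 32.8462.
With the tax, the buyer price exceeds the seller price by 8.5: (42 − 0.7Q) − (25 + 0.6Q) = 8.5 → Q' = 6.5385.
ΔQ = 13.0769 − 6.5385 = 6.5384; the wedge equals the tax, 8.5.
Welfare loss = ½ × 6.5384 × 8.5 = 27.79.

27.79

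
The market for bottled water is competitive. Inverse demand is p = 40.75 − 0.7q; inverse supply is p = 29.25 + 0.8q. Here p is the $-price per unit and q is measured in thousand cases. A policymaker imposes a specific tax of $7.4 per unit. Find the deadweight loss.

$18.25 thousand

Competitive equilibrium: 40.75 − 0.7q = 29.25 + 0.8q → q* = 7.6667, p* = 35.3833.
With the tax, the buyer price exceeds the seller price by 7.4: (40.75 − 0.7q) − (29.25 + 0.8q) = 7.4 → q' = 2.7333.
Δq = 7.6667 − 2.7333 = 4.9334; the wedge equals the tax, 7.4.
DWL = ½ × 4.9334 × 7.4 = $18.25 thousand.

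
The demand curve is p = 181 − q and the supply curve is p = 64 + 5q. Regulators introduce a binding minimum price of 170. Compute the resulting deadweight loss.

216.75

Competitive equilibrium: 181 − q = 64 + 5q → q* = 19.5, p* = 161.5.
At the floor p = 170, quantity demanded = (181 − 170)/1 = 11.
Sellers' marginal cost at q' = 11: 64 + 5·11 = 119.
Δq = 19.5 − 11 = 8.5; wedge = 170 − 119 = 51.
Deadweight loss = ½ × 8.5 × 51 = 216.75.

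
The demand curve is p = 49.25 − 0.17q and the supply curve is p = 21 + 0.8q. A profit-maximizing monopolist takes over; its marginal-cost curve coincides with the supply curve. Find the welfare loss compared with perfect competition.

Competitive equilibrium: 49.25 − 0.17q = 21 + 0.8q → q* = 29.1237, p* = 44.299.
Marginal revenue: MR = 49.25 − 0.34q. Set MR = MC: 49.25 − 0.34q = 21 + 0.8q → q_m = 24.7807.
Price p_m = 49.25 − 0.17·24.7807 = 45.0373; MC(q_m) = 21 + 0.8·24.7807 = 40.8246.
Competitive q* = 29.1237, so Δq = 4.343; wedge = 45.0373 − 40.8246 = 4.2127.
Deadweight loss = ½ × 4.343 × 4.2127 = 9.15.

9.15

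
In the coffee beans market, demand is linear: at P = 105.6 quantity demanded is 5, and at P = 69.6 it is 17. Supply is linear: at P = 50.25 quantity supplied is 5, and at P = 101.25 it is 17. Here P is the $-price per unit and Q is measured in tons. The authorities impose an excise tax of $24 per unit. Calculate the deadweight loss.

Demand slope = (69.6 − 105.6)/(17 − 5) = −3, so P = 120.6 − 3Q.
Supply slope = (101.25 − 50.25)/(17 − 5) = 4.25, so P = 29 + 4.25Q.
Competitive equilibrium: 120.6 − 3Q = 29 + 4.25Q → Q* = 12.6345, P* = 82.6966.
With the tax, the buyer price exceeds the seller price by 24: (120.6 − 3Q) − (29 + 4.25Q) = 24 → Q' = 9.3241.
ΔQ = 12.6345 − 9.3241 = 3.3104; the wedge equals the tax, 24.
DWL = ½ × 3.3104 × 24 = $39.72.

$39.72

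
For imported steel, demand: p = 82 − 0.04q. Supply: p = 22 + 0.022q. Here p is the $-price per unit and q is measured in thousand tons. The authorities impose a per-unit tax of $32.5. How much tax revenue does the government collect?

Competitive equilibrium: 82 − 0.04q = 22 + 0.022q → q* = 967.7419, p* = 43.2903.
With the tax, the buyer price exceeds the seller price by 32.5: (82 − 0.04q) − (22 + 0.022q) = 32.5 → q' = 443.5484.
Tax revenue = 32.5 × 443.5484 = $14415.32 thousand.

$14415.32 thousand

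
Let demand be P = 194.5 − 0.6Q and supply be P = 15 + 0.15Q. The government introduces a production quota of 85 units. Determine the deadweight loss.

8932.04

Competitive equilibrium: 194.5 − 0.6Q = 15 + 0.15Q → Q* = 239.3333, P* = 50.9.
At Q = 85: demand price = 194.5 − 0.6·85 = 143.5; supply price = 15 + 0.15·85 = 27.75.
ΔQ = 239.3333 − 85 = 154.3333; wedge = 143.5 − 27.75 = 115.75.
Deadweight loss = ½ × 154.3333 × 115.75 = 8932.04.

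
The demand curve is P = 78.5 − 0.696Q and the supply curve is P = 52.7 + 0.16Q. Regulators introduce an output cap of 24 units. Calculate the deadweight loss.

16.14

Competitive equilibrium: 78.5 − 0.696Q = 52.7 + 0.16Q → Q* = 30.1402, P* = 57.5224.
At Q = 24: demand price = 78.5 − 0.696·24 = 61.796; supply price = 52.7 + 0.16·24 = 56.54.
ΔQ = 30.1402 − 24 = 6.1402; wedge = 61.796 − 56.54 = 5.256.
DWL = ½ × 6.1402 × 5.256 = 16.14.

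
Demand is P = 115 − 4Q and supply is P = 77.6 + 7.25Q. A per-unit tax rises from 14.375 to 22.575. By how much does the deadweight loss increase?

Competitive equilibrium: 115 − 4Q = 77.6 + 7.25Q → Q* = 3.3244, P* = 101.7022.
For a per-unit tax t: ΔQ = t/11.25, so DWL = ½·t·(t/11.25) = t²/22.5.
At t = 14.375: DWL = 9.184. At t = 22.575: DWL = 22.65.
Increase = 22.65 − 9.184 = 13.47.

13.47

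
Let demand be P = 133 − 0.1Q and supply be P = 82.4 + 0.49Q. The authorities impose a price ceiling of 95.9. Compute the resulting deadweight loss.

999.64

Competitive equilibrium: 133 − 0.1Q = 82.4 + 0.49Q → Q* = 85.7627, P* = 124.4237.
At the ceiling P = 95.9, quantity supplied = (95.9 − 82.4)/0.49 = 27.551.
Willingness to pay at Q' = 27.551: 133 − 0.1·27.551 = 130.2449.
ΔQ = 85.7627 − 27.551 = 58.2117; wedge = 130.2449 − 95.9 = 34.3449.
DWL = ½ × 58.2117 × 34.3449 = 999.64.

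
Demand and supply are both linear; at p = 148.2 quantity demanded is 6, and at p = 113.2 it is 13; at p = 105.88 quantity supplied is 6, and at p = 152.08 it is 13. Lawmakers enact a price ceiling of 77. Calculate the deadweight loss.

373.43

Demand slope = (113.2 − 148.2)/(13 − 6) = −5, so p = 178.2 − 5q.
Supply slope = (152.08 − 105.88)/(13 − 6) = 6.6, so p = 66.28 + 6.6q.
Competitive equilibrium: 178.2 − 5q = 66.28 + 6.6q → q* = 9.64828, p* = 129.95862.
At the ceiling p = 77, quantity supplied = (77 − 66.28)/6.6 = 1.62424.
Willingness to pay at q' = 1.62424: 178.2 − 5·1.62424 = 170.0788.
Δq = 9.64828 − 1.62424 = 8.02404; wedge = 170.0788 − 77 = 93.0788.
Deadweight loss = ½ × 8.02404 × 93.0788 = 373.43.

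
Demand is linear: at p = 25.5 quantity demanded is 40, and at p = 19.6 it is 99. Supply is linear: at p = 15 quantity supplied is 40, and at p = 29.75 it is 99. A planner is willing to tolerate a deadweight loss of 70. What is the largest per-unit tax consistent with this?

7

Demand slope = (19.6 − 25.5)/(99 − 40) = −0.1, so p = 29.5 − 0.1q.
Supply slope = (29.75 − 15)/(99 − 40) = 0.25, so p = 5 + 0.25q.
Competitive equilibrium: 29.5 − 0.1q = 5 + 0.25q → q* = 70, p* = 22.5.
A tax t gives Δq = t/0.35 and wedge t, so DWL = t²/0.7.
t²/0.7 = 70 → t² = 49 → t = 7.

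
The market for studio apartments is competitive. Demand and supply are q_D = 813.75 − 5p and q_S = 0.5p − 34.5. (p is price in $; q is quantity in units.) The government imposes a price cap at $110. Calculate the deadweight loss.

In inverse form: demand p = 162.75 − 0.2q, supply p = 69 + 2q.
Competitive equilibrium: 162.75 − 0.2q = 69 + 2q → q* = 42.6136, p* = 154.2273.
At the ceiling p = 110, quantity supplied = (110 − 69)/2 = 20.5.
Willingness to pay at q' = 20.5: 162.75 − 0.2·20.5 = 158.65.
Δq = 42.6136 − 20.5 = 22.1136; wedge = 158.65 − 110 = 48.65.
Deadweight loss = ½ × 22.1136 × 48.65 = $537.91.

$537.91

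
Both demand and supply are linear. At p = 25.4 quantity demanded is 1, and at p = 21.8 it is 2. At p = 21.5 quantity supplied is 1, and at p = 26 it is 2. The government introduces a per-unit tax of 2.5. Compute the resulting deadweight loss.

Demand slope = (21.8 − 25.4)/(2 − 1) = −3.6, so p = 29 − 3.6q.
Supply slope = (26 − 21.5)/(2 − 1) = 4.5, so p = 17 + 4.5q.
Competitive equilibrium: 29 − 3.6q = 17 + 4.5q → q* = 1.4815, p* = 23.6667.
With the tax, the buyer price exceeds the seller price by 2.5: (29 − 3.6q) − (17 + 4.5q) = 2.5 → q' = 1.1728.
Δq = 1.4815 − 1.1728 = 0.3087; the wedge equals the tax, 2.5.
DWL = ½ × 0.3087 × 2.5 = 0.39.

0.39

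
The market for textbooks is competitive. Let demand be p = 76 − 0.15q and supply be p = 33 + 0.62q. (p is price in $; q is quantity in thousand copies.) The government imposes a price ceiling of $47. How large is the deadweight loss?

$425.99 thousand

Competitive equilibrium: 76 − 0.15q = 33 + 0.62q → q* = 55.8442, p* = 67.6234.
At the ceiling p = 47, quantity supplied = (47 − 33)/0.62 = 22.5806.
Willingness to pay at q' = 22.5806: 76 − 0.15·22.5806 = 72.6129.
Δq = 55.8442 − 22.5806 = 33.2636; wedge = 72.6129 − 47 = 25.6129.
Welfare loss = ½ × 33.2636 × 25.6129 = $425.99 thousand.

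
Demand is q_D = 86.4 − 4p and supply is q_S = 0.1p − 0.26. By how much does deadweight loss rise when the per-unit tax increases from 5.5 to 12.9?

6.64

In inverse form: demand p = 21.6 − 0.25q, supply p = 2.6 + 10q.
Competitive equilibrium: 21.6 − 0.25q = 2.6 + 10q → q* = 1.8537, p* = 21.1366.
For a per-unit tax t: Δq = t/10.25, so DWL = ½·t·(t/10.25) = t²/20.5.
At t = 5.5: DWL = 1.476. At t = 12.9: DWL = 8.118.
Increase = 8.118 − 1.476 = 6.64.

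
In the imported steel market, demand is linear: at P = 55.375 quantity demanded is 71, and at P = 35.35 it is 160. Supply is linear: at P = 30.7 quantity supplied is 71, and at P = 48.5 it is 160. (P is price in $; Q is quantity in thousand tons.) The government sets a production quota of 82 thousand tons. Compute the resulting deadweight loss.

$470.59 thousand

Demand slope = (35.35 − 55.375)/(160 − 71) = −0.225, so P = 71.35 − 0.225Q.
Supply slope = (48.5 − 30.7)/(160 − 71) = 0.2, so P = 16.5 + 0.2Q.
Competitive equilibrium: 71.35 − 0.225Q = 16.5 + 0.2Q → Q* = 129.0588, P* = 42.3118.
At Q = 82: demand price = 71.35 − 0.225·82 = 52.9; supply price = 16.5 + 0.2·82 = 32.9.
ΔQ = 129.0588 − 82 = 47.0588; wedge = 52.9 − 32.9 = 20.
Deadweight loss = ½ × 47.0588 × 20 = $470.59 thousand.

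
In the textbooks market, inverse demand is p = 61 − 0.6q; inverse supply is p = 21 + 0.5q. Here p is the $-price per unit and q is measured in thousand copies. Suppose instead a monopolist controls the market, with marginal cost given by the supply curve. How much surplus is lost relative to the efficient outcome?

Competitive equilibrium: 61 − 0.6q = 21 + 0.5q → q* = 36.3636, p* = 39.1818.
Marginal revenue: MR = 61 − 1.2q. Set MR = MC: 61 − 1.2q = 21 + 0.5q → q_m = 23.5294.
Price p_m = 61 − 0.6·23.5294 = 46.8824; MC(q_m) = 21 + 0.5·23.5294 = 32.7647.
Competitive q* = 36.3636, so Δq = 12.8342; wedge = 46.8824 − 32.7647 = 14.1177.
Welfare loss = ½ × 12.8342 × 14.1177 = $90.59 thousand.

$90.59 thousand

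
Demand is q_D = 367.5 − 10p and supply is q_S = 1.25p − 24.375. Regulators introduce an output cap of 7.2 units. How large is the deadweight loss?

64.44

In inverse form: demand p = 36.75 − 0.1q, supply p = 19.5 + 0.8q.
Competitive equilibrium: 36.75 − 0.1q = 19.5 + 0.8q → q* = 19.1667, p* = 34.8333.
At q = 7.2: demand price = 36.75 − 0.1·7.2 = 36.03; supply price = 19.5 + 0.8·7.2 = 25.26.
Δq = 19.1667 − 7.2 = 11.9667; wedge = 36.03 − 25.26 = 10.77.
Deadweight loss = ½ × 11.9667 × 10.77 = 64.44.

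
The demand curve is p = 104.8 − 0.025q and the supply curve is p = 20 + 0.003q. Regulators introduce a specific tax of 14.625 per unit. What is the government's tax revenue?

36653.91

Competitive equilibrium: 104.8 − 0.025q = 20 + 0.003q → q* = 3028.5714, p* = 29.0857.
With the tax, the buyer price exceeds the seller price by 14.625: (104.8 − 0.025q) − (20 + 0.003q) = 14.625 → q' = 2506.25.
Tax revenue = 14.625 × 2506.25 = 36653.91.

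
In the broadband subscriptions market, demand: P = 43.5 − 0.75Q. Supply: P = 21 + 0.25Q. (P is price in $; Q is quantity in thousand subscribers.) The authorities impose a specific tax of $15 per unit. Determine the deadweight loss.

Competitive equilibrium: 43.5 − 0.75Q = 21 + 0.25Q → Q* = 22.5, P* = 26.625.
With the tax, the buyer price exceeds the seller price by 15: (43.5 − 0.75Q) − (21 + 0.25Q) = 15 → Q' = 7.5.
ΔQ = 22.5 − 7.5 = 15; the wedge equals the tax, 15.
The triangle = ½ × 15 × 15 = $112.50 thousand.

$112.50 thousand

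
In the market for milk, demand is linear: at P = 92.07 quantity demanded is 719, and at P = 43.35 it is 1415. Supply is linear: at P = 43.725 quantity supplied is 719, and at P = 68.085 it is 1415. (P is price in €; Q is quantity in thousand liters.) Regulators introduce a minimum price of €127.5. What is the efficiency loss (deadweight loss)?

Demand slope = (43.35 − 92.07)/(1415 − 719) = −0.07, so P = 142.4 − 0.07Q.
Supply slope = (68.085 − 43.725)/(1415 − 719) = 0.035, so P = 18.56 + 0.035Q.
Competitive equilibrium: 142.4 − 0.07Q = 18.56 + 0.035Q → Q* = 1179.4286, P* = 59.84.
At the floor P = 127.5, quantity demanded = (142.4 − 127.5)/0.07 = 212.8571.
Sellers' marginal cost at Q' = 212.8571: 18.56 + 0.035·212.8571 = 26.01.
ΔQ = 1179.4286 − 212.8571 = 966.5715; wedge = 127.5 − 26.01 = 101.49.
DWL = ½ × 966.5715 × 101.49 = €49048.67 thousand.

€49048.67 thousand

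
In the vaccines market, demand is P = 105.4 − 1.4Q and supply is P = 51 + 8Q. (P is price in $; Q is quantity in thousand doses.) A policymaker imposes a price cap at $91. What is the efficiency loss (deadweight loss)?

$2.91 thousand

Competitive equilibrium: 105.4 − 1.4Q = 51 + 8Q → Q* = 5.7872, P* = 97.2979.
At the ceiling P = 91, quantity supplied = (91 − 51)/8 = 5.
Willingness to pay at Q' = 5: 105.4 − 1.4·5 = 98.4.
ΔQ = 5.7872 − 5 = 0.7872; wedge = 98.4 − 91 = 7.4.
Deadweight loss = ½ × 0.7872 × 7.4 = $2.91 thousand.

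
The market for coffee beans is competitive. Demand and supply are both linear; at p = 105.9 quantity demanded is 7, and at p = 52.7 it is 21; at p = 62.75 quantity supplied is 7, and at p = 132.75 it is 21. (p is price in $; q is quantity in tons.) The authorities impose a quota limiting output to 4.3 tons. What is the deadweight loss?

$254.37

Demand slope = (52.7 − 105.9)/(21 − 7) = −3.8, so p = 132.5 − 3.8q.
Supply slope = (132.75 − 62.75)/(21 − 7) = 5, so p = 27.75 + 5q.
Competitive equilibrium: 132.5 − 3.8q = 27.75 + 5q → q* = 11.9034, p* = 87.267.
At q = 4.3: demand price = 132.5 − 3.8·4.3 = 116.16; supply price = 27.75 + 5·4.3 = 49.25.
Δq = 11.9034 − 4.3 = 7.6034; wedge = 116.16 − 49.25 = 66.91.
DWL = ½ × 7.6034 × 66.91 = $254.37.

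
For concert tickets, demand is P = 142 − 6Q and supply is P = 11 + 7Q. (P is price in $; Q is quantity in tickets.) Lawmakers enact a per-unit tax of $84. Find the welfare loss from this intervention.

$271.38

Competitive equilibrium: 142 − 6Q = 11 + 7Q → Q* = 10.0769, P* = 81.5385.
With the tax, the buyer price exceeds the seller price by 84: (142 − 6Q) − (11 + 7Q) = 84 → Q' = 3.6154.
ΔQ = 10.0769 − 3.6154 = 6.4615; the wedge equals the tax, 84.
Welfare loss = ½ × 6.4615 × 84 = $271.38.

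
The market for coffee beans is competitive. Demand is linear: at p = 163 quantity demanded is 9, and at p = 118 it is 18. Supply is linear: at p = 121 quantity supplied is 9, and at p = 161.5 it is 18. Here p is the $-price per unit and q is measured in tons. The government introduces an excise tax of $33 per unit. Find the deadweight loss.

$57.32

Demand slope = (118 − 163)/(18 − 9) = −5, so p = 208 − 5q.
Supply slope = (161.5 − 121)/(18 − 9) = 4.5, so p = 80.5 + 4.5q.
Competitive equilibrium: 208 − 5q = 80.5 + 4.5q → q* = 13.4211, p* = 140.8947.
With the tax, the buyer price exceeds the seller price by 33: (208 − 5q) − (80.5 + 4.5q) = 33 → q' = 9.9474.
Δq = 13.4211 − 9.9474 = 3.4737; the wedge equals the tax, 33.
The triangle = ½ × 3.4737 × 33 = $57.32.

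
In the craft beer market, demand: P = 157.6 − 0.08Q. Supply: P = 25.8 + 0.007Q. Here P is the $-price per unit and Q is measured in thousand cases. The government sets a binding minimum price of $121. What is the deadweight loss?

$48641.03 thousand

Competitive equilibrium: 157.6 − 0.08Q = 25.8 + 0.007Q → Q* = 1514.9425, P* = 36.4046.
At the floor P = 121, quantity demanded = (157.6 − 121)/0.08 = 457.5.
Sellers' marginal cost at Q' = 457.5: 25.8 + 0.007·457.5 = 29.0025.
ΔQ = 1514.9425 − 457.5 = 1057.4425; wedge = 121 − 29.0025 = 91.9975.
The triangle = ½ × 1057.4425 × 91.9975 = $48641.03 thousand.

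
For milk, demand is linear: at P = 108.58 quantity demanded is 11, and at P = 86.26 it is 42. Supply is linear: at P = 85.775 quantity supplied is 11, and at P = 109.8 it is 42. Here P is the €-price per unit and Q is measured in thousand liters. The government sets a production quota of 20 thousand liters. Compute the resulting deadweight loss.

€29.24 thousand

Demand slope = (86.26 − 108.58)/(42 − 11) = −0.72, so P = 116.5 − 0.72Q.
Supply slope = (109.8 − 85.775)/(42 − 11) = 0.775, so P = 77.25 + 0.775Q.
Competitive equilibrium: 116.5 − 0.72Q = 77.25 + 0.775Q → Q* = 26.2542, P* = 97.597.
At Q = 20: demand price = 116.5 − 0.72·20 = 102.1; supply price = 77.25 + 0.775·20 = 92.75.
ΔQ = 26.2542 − 20 = 6.2542; wedge = 102.1 − 92.75 = 9.35.
Welfare loss = ½ × 6.2542 × 9.35 = €29.24 thousand.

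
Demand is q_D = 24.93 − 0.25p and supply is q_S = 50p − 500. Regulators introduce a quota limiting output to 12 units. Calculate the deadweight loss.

214

In inverse form: demand p = 99.72 − 4q, supply p = 10 + 0.02q.
Competitive equilibrium: 99.72 − 4q = 10 + 0.02q → q* = 22.3184, p* = 10.4464.
At q = 12: demand price = 99.72 − 4·12 = 51.72; supply price = 10 + 0.02·12 = 10.24.
Δq = 22.3184 − 12 = 10.3184; wedge = 51.72 − 10.24 = 41.48.
The triangle = ½ × 10.3184 × 41.48 = 214.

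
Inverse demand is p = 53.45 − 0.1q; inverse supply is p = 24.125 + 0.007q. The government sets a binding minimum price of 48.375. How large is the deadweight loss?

2668.03

Competitive equilibrium: 53.45 − 0.1q = 24.125 + 0.007q → q* = 274.0654, p* = 26.0435.
At the floor p = 48.375, quantity demanded = (53.45 − 48.375)/0.1 = 50.75.
Sellers' marginal cost at q' = 50.75: 24.125 + 0.007·50.75 = 24.4803.
Δq = 274.0654 − 50.75 = 223.3154; wedge = 48.375 − 24.4803 = 23.8947.
Welfare loss = ½ × 223.3154 × 23.8947 = 2668.03.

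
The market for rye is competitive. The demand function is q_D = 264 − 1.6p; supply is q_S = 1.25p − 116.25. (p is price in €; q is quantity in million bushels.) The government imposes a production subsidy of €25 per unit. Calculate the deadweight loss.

€219.30 million

In inverse form: demand p = 165 − 0.625q, supply p = 93 + 0.8q.
Competitive equilibrium: 165 − 0.625q = 93 + 0.8q → q* = 50.5263, p* = 133.4211.
The subsidy lowers effective supply by 25: p = 68 + 0.8q.
New quantity: 165 − 0.625q = 68 + 0.8q → q' = 68.0702.
Overproduction Δq = 68.0702 − 50.5263 = 17.5439; wedge = subsidy = 25.
Deadweight loss = ½ × 17.5439 × 25 = €219.30 million.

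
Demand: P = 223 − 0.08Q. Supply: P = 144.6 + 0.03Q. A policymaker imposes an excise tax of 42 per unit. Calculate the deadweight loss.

8018.18

Competitive equilibrium: 223 − 0.08Q = 144.6 + 0.03Q → Q* = 712.7273, P* = 165.9818.
With the tax, the buyer price exceeds the seller price by 42: (223 − 0.08Q) − (144.6 + 0.03Q) = 42 → Q' = 330.9091.
ΔQ = 712.7273 − 330.9091 = 381.8182; the wedge equals the tax, 42.
Deadweight loss = ½ × 381.8182 × 42 = 8018.18.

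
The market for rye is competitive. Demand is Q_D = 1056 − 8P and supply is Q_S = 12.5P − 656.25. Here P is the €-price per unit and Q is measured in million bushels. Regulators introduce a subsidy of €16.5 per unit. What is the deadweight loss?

€664.02 million

In inverse form: demand P = 132 − 0.125Q, supply P = 52.5 + 0.08Q.
Competitive equilibrium: 132 − 0.125Q = 52.5 + 0.08Q → Q* = 387.8049, P* = 83.5244.
The subsidy lowers effective supply by 16.5: P = 36 + 0.08Q.
New quantity: 132 − 0.125Q = 36 + 0.08Q → Q' = 468.2927.
Overproduction ΔQ = 468.2927 − 387.8049 = 80.4878; wedge = subsidy = 16.5.
The triangle = ½ × 80.4878 × 16.5 = €664.02 million.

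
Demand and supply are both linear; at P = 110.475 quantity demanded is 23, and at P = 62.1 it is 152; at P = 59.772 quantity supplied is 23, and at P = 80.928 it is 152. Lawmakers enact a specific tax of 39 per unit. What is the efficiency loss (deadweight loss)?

1410.95

Demand slope = (62.1 − 110.475)/(152 − 23) = −0.375, so P = 119.1 − 0.375Q.
Supply slope = (80.928 − 59.772)/(152 − 23) = 0.164, so P = 56 + 0.164Q.
Competitive equilibrium: 119.1 − 0.375Q = 56 + 0.164Q → Q* = 117.0686, P* = 75.1993.
With the tax, the buyer price exceeds the seller price by 39: (119.1 − 0.375Q) − (56 + 0.164Q) = 39 → Q' = 44.7124.
ΔQ = 117.0686 − 44.7124 = 72.3562; the wedge equals the tax, 39.
Deadweight loss = ½ × 72.3562 × 39 = 1410.95.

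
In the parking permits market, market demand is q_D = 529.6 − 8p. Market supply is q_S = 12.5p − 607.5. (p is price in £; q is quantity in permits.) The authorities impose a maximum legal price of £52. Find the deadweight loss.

£192.65

In inverse form: demand p = 66.2 − 0.125q, supply p = 48.6 + 0.08q.
Competitive equilibrium: 66.2 − 0.125q = 48.6 + 0.08q → q* = 85.8537, p* = 55.4683.
At the ceiling p = 52, quantity supplied = (52 − 48.6)/0.08 = 42.5.
Willingness to pay at q' = 42.5: 66.2 − 0.125·42.5 = 60.8875.
Δq = 85.8537 − 42.5 = 43.3537; wedge = 60.8875 − 52 = 8.8875.
Welfare loss = ½ × 43.3537 × 8.8875 = £192.65.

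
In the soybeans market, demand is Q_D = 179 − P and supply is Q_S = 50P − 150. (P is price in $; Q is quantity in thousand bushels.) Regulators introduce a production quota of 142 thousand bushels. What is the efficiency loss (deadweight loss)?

In inverse form: demand P = 179 − Q, supply P = 3 + 0.02Q.
Competitive equilibrium: 179 − Q = 3 + 0.02Q → Q* = 172.549, P* = 6.451.
At Q = 142: demand price = 179 − 1·142 = 37; supply price = 3 + 0.02·142 = 5.84.
ΔQ = 172.549 − 142 = 30.549; wedge = 37 − 5.84 = 31.16.
Deadweight loss = ½ × 30.549 × 31.16 = $475.95 thousand.

$475.95 thousand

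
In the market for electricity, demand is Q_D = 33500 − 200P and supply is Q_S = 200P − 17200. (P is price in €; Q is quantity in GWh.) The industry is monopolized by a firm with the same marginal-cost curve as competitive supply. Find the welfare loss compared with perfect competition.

In inverse form: demand P = 167.5 − 0.005Q, supply P = 86 + 0.005Q.
Competitive equilibrium: 167.5 − 0.005Q = 86 + 0.005Q → Q* = 8150, P* = 126.75.
Marginal revenue: MR = 167.5 − 0.01Q. Set MR = MC: 167.5 − 0.01Q = 86 + 0.005Q → Q_m = 5433.333333.
Price P_m = 167.5 − 0.005·5433.333333 = 140.333333; MC(Q_m) = 86 + 0.005·5433.333333 = 113.166667.
Competitive Q* = 8150, so ΔQ = 2716.666667; wedge = 140.333333 − 113.166667 = 27.166666.
The triangle = ½ × 2716.666667 × 27.166666 = €36901.39.

€36901.39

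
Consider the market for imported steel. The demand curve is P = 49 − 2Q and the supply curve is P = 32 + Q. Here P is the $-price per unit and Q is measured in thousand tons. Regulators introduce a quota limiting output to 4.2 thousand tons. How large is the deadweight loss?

$3.23 thousand

Competitive equilibrium: 49 − 2Q = 32 + Q → Q* = 5.6667, P* = 37.6667.
At Q = 4.2: demand price = 49 − 2·4.2 = 40.6; supply price = 32 + 1·4.2 = 36.2.
ΔQ = 5.6667 − 4.2 = 1.4667; wedge = 40.6 − 36.2 = 4.4.
The triangle = ½ × 1.4667 × 4.4 = $3.23 thousand.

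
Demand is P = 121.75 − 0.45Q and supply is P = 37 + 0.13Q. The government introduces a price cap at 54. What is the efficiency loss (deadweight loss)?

Competitive equilibrium: 121.75 − 0.45Q = 37 + 0.13Q → Q* = 146.1207, P* = 55.9957.
At the ceiling P = 54, quantity supplied = (54 − 37)/0.13 = 130.7692.
Willingness to pay at Q' = 130.7692: 121.75 − 0.45·130.7692 = 62.9039.
ΔQ = 146.1207 − 130.7692 = 15.3515; wedge = 62.9039 − 54 = 8.9039.
Deadweight loss = ½ × 15.3515 × 8.9039 = 68.34.

68.34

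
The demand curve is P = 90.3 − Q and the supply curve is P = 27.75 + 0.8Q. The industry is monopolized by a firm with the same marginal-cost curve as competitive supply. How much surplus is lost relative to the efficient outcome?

138.62

Competitive equilibrium: 90.3 − Q = 27.75 + 0.8Q → Q* = 34.75, P* = 55.55.
Marginal revenue: MR = 90.3 − 2Q. Set MR = MC: 90.3 − 2Q = 27.75 + 0.8Q → Q_m = 22.3393.
Price P_m = 90.3 − 1·22.3393 = 67.9607; MC(Q_m) = 27.75 + 0.8·22.3393 = 45.6214.
Competitive Q* = 34.75, so ΔQ = 12.4107; wedge = 67.9607 − 45.6214 = 22.3393.
DWL = ½ × 12.4107 × 22.3393 = 138.62.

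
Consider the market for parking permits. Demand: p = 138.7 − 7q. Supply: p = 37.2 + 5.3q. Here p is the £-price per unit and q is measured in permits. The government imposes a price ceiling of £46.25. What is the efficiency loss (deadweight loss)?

Competitive equilibrium: 138.7 − 7q = 37.2 + 5.3q → q* = 8.252, p* = 80.9358.
At the ceiling p = 46.25, quantity supplied = (46.25 − 37.2)/5.3 = 1.7075.
Willingness to pay at q' = 1.7075: 138.7 − 7·1.7075 = 126.7475.
Δq = 8.252 − 1.7075 = 6.5445; wedge = 126.7475 − 46.25 = 80.4975.
Welfare loss = ½ × 6.5445 × 80.4975 = £263.41.

£263.41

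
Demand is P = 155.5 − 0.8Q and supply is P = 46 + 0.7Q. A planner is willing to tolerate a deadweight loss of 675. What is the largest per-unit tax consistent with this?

Competitive equilibrium: 155.5 − 0.8Q = 46 + 0.7Q → Q* = 73, P* = 97.1.
A tax t gives ΔQ = t/1.5 and wedge t, so DWL = t²/3.
t²/3 = 675 → t² = 2025 → t = 45.

45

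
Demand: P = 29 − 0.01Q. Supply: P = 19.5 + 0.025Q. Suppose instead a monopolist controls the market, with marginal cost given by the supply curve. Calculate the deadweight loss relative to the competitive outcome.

63.67

Competitive equilibrium: 29 − 0.01Q = 19.5 + 0.025Q → Q* = 271.4286, P* = 26.2857.
Marginal revenue: MR = 29 − 0.02Q. Set MR = MC: 29 − 0.02Q = 19.5 + 0.025Q → Q_m = 211.1111.
Price P_m = 29 − 0.01·211.1111 = 26.8889; MC(Q_m) = 19.5 + 0.025·211.1111 = 24.7778.
Competitive Q* = 271.4286, so ΔQ = 60.3175; wedge = 26.8889 − 24.7778 = 2.1111.
Deadweight loss = ½ × 60.3175 × 2.1111 = 63.67.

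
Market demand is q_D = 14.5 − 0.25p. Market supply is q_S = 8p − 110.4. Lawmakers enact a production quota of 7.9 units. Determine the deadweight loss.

In inverse form: demand p = 58 − 4q, supply p = 13.8 + 0.125q.
Competitive equilibrium: 58 − 4q = 13.8 + 0.125q → q* = 10.7152, p* = 15.1394.
At q = 7.9: demand price = 58 − 4·7.9 = 26.4; supply price = 13.8 + 0.125·7.9 = 14.7875.
Δq = 10.7152 − 7.9 = 2.8152; wedge = 26.4 − 14.7875 = 11.6125.
The triangle = ½ × 2.8152 × 11.6125 = 16.35.

16.35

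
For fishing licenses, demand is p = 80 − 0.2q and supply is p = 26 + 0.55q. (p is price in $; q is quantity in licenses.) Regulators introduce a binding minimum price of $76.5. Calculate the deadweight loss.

$1113.84

Competitive equilibrium: 80 − 0.2q = 26 + 0.55q → q* = 72, p* = 65.6.
At the floor p = 76.5, quantity demanded = (80 − 76.5)/0.2 = 17.5.
Sellers' marginal cost at q' = 17.5: 26 + 0.55·17.5 = 35.625.
Δq = 72 − 17.5 = 54.5; wedge = 76.5 − 35.625 = 40.875.
DWL = ½ × 54.5 × 40.875 = $1113.84.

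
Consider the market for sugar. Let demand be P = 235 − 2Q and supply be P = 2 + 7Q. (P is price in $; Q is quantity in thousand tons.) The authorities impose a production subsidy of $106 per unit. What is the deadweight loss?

Competitive equilibrium: 235 − 2Q = 2 + 7Q → Q* = 25.8889, P* = 183.2222.
The subsidy lowers effective supply by 106: P = 7Q − 104.
New quantity: 235 − 2Q = 7Q − 104 → Q' = 37.6667.
Overproduction ΔQ = 37.6667 − 25.8889 = 11.7778; wedge = subsidy = 106.
The triangle = ½ × 11.7778 × 106 = $624.22 thousand.

$624.22 thousand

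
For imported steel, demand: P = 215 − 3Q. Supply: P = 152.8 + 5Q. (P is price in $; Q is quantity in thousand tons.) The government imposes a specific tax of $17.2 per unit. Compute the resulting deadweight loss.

Competitive equilibrium: 215 − 3Q = 152.8 + 5Q → Q* = 7.775, P* = 191.675.
With the tax, the buyer price exceeds the seller price by 17.2: (215 − 3Q) − (152.8 + 5Q) = 17.2 → Q' = 5.625.
ΔQ = 7.775 − 5.625 = 2.15; the wedge equals the tax, 17.2.
Welfare loss = ½ × 2.15 × 17.2 = $18.49 thousand.

$18.49 thousand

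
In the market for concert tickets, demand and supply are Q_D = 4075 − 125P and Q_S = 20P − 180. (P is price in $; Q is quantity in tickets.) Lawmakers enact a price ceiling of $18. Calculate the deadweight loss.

$1492.98

In inverse form: demand P = 32.6 − 0.008Q, supply P = 9 + 0.05Q.
Competitive equilibrium: 32.6 − 0.008Q = 9 + 0.05Q → Q* = 406.8966, P* = 29.3448.
At the ceiling P = 18, quantity supplied = (18 − 9)/0.05 = 180.
Willingness to pay at Q' = 180: 32.6 − 0.008·180 = 31.16.
ΔQ = 406.8966 − 180 = 226.8966; wedge = 31.16 − 18 = 13.16.
Deadweight loss = ½ × 226.8966 × 13.16 = $1492.98.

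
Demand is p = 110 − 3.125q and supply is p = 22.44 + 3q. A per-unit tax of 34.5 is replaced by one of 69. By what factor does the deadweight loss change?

Competitive equilibrium: 110 − 3.125q = 22.44 + 3q → q* = 14.2955, p* = 65.3265.
For a per-unit tax t: Δq = t/6.125, so DWL = ½·t·(t/6.125) = t²/12.25.
At t = 34.5: DWL = 97.163. At t = 69: DWL = 388.653.
Ratio = (69/34.5)² = 4.

4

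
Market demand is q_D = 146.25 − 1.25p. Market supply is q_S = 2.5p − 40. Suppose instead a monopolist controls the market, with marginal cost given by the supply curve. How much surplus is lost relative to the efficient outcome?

680.07

In inverse form: demand p = 117 − 0.8q, supply p = 16 + 0.4q.
Competitive equilibrium: 117 − 0.8q = 16 + 0.4q → q* = 84.1667, p* = 49.6667.
Marginal revenue: MR = 117 − 1.6q. Set MR = MC: 117 − 1.6q = 16 + 0.4q → q_m = 50.5.
Price p_m = 117 − 0.8·50.5 = 76.6; MC(q_m) = 16 + 0.4·50.5 = 36.2.
Competitive q* = 84.1667, so Δq = 33.6667; wedge = 76.6 − 36.2 = 40.4.
Welfare loss = ½ × 33.6667 × 40.4 = 680.07.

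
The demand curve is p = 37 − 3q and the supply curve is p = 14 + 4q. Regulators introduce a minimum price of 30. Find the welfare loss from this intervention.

3.17

Competitive equilibrium: 37 − 3q = 14 + 4q → q* = 3.2857, p* = 27.1429.
At the floor p = 30, quantity demanded = (37 − 30)/3 = 2.3333.
Sellers' marginal cost at q' = 2.3333: 14 + 4·2.3333 = 23.3332.
Δq = 3.2857 − 2.3333 = 0.9524; wedge = 30 − 23.3332 = 6.6668.
The triangle = ½ × 0.9524 × 6.6668 = 3.17.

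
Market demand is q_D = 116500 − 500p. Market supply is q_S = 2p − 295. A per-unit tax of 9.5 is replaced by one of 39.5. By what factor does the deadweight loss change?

In inverse form: demand p = 233 − 0.002q, supply p = 147.5 + 0.5q.
Competitive equilibrium: 233 − 0.002q = 147.5 + 0.5q → q* = 170.3187, p* = 232.6594.
For a per-unit tax t: Δq = t/0.502, so DWL = ½·t·(t/0.502) = t²/1.004.
At t = 9.5: DWL = 89.890. At t = 39.5: DWL = 1554.034.
Ratio = (39.5/9.5)² = 17.288.

17.288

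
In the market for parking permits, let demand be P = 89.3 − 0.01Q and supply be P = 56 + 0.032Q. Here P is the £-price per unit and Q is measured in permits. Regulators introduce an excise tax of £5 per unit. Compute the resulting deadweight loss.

Competitive equilibrium: 89.3 − 0.01Q = 56 + 0.032Q → Q* = 792.8571, P* = 81.3714.
With the tax, the buyer price exceeds the seller price by 5: (89.3 − 0.01Q) − (56 + 0.032Q) = 5 → Q' = 673.8095.
ΔQ = 792.8571 − 673.8095 = 119.0476; the wedge equals the tax, 5.
Welfare loss = ½ × 119.0476 × 5 = £297.62.

£297.62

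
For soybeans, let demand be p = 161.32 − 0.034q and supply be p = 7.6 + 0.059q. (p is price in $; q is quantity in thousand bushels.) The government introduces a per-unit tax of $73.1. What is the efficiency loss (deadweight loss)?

Competitive equilibrium: 161.32 − 0.034q = 7.6 + 0.059q → q* = 1652.9032, p* = 105.1213.
With the tax, the buyer price exceeds the seller price by 73.1: (161.32 − 0.034q) − (7.6 + 0.059q) = 73.1 → q' = 866.8817.
Δq = 1652.9032 − 866.8817 = 786.0215; the wedge equals the tax, 73.1.
Welfare loss = ½ × 786.0215 × 73.1 = $28729.09 thousand.

$28729.09 thousand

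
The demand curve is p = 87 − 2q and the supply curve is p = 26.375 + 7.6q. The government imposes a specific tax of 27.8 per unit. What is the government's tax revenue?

95.06

Competitive equilibrium: 87 − 2q = 26.375 + 7.6q → q* = 6.3151, p* = 74.3698.
With the tax, the buyer price exceeds the seller price by 27.8: (87 − 2q) − (26.375 + 7.6q) = 27.8 → q' = 3.4193.
Tax revenue = 27.8 × 3.4193 = 95.06.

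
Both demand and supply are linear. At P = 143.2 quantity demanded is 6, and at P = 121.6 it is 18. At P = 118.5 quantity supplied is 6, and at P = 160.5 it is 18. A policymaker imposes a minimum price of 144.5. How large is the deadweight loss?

Demand slope = (121.6 − 143.2)/(18 − 6) = −1.8, so P = 154 − 1.8Q.
Supply slope = (160.5 − 118.5)/(18 − 6) = 3.5, so P = 97.5 + 3.5Q.
Competitive equilibrium: 154 − 1.8Q = 97.5 + 3.5Q → Q* = 10.6604, P* = 134.8113.
At the floor P = 144.5, quantity demanded = (154 − 144.5)/1.8 = 5.2778.
Sellers' marginal cost at Q' = 5.2778: 97.5 + 3.5·5.2778 = 115.9723.
ΔQ = 10.6604 − 5.2778 = 5.3826; wedge = 144.5 − 115.9723 = 28.5277.
The triangle = ½ × 5.3826 × 28.5277 = 76.78.

76.78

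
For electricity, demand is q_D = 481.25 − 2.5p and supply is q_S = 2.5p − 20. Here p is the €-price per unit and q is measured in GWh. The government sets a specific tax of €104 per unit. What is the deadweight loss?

In inverse form: demand p = 192.5 − 0.4q, supply p = 8 + 0.4q.
Competitive equilibrium: 192.5 − 0.4q = 8 + 0.4q → q* = 230.625, p* = 100.25.
With the tax, the buyer price exceeds the seller price by 104: (192.5 − 0.4q) − (8 + 0.4q) = 104 → q' = 100.625.
Δq = 230.625 − 100.625 = 130; the wedge equals the tax, 104.
DWL = ½ × 130 × 104 = €6760.

€6760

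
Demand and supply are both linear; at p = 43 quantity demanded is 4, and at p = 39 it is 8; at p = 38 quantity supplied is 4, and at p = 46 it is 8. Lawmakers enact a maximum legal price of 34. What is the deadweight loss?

20.17

Demand slope = (39 − 43)/(8 − 4) = −1, so p = 47 − q.
Supply slope = (46 − 38)/(8 − 4) = 2, so p = 30 + 2q.
Competitive equilibrium: 47 − q = 30 + 2q → q* = 5.6667, p* = 41.3333.
At the ceiling p = 34, quantity supplied = (34 − 30)/2 = 2.
Willingness to pay at q' = 2: 47 − 1·2 = 45.
Δq = 5.6667 − 2 = 3.6667; wedge = 45 − 34 = 11.
DWL = ½ × 3.6667 × 11 = 20.17.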